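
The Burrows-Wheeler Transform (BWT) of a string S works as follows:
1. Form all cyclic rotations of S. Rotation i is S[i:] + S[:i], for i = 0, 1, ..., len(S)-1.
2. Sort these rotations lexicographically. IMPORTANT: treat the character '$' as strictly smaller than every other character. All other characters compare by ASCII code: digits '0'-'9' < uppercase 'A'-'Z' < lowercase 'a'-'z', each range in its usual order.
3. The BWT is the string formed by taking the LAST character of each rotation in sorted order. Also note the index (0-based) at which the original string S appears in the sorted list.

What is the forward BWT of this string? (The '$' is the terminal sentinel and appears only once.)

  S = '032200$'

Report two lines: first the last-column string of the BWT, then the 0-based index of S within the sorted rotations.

All 7 rotations (rotation i = S[i:]+S[:i]):
  rot[0] = 032200$
  rot[1] = 32200$0
  rot[2] = 2200$03
  rot[3] = 200$032
  rot[4] = 00$0322
  rot[5] = 0$03220
  rot[6] = $032200
Sorted (with $ < everything):
  sorted[0] = $032200  (last char: '0')
  sorted[1] = 0$03220  (last char: '0')
  sorted[2] = 00$0322  (last char: '2')
  sorted[3] = 032200$  (last char: '$')
  sorted[4] = 200$032  (last char: '2')
  sorted[5] = 2200$03  (last char: '3')
  sorted[6] = 32200$0  (last char: '0')
Last column: 002$230
Original string S is at sorted index 3

Answer: 002$230
3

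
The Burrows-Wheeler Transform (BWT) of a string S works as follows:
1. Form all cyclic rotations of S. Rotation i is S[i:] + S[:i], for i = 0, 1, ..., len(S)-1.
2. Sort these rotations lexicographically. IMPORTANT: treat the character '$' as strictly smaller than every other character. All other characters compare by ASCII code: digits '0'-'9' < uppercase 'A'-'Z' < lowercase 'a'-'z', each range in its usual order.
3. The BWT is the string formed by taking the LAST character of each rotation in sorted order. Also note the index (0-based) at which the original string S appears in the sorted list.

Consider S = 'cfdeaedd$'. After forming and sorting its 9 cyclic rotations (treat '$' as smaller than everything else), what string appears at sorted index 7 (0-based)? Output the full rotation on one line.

Answer: edd$cfdea

Derivation:
All 9 rotations (rotation i = S[i:]+S[:i]):
  rot[0] = cfdeaedd$
  rot[1] = fdeaedd$c
  rot[2] = deaedd$cf
  rot[3] = eaedd$cfd
  rot[4] = aedd$cfde
  rot[5] = edd$cfdea
  rot[6] = dd$cfdeae
  rot[7] = d$cfdeaed
  rot[8] = $cfdeaedd
Sorted (with $ < everything):
  sorted[0] = $cfdeaedd
  sorted[1] = aedd$cfde
  sorted[2] = cfdeaedd$
  sorted[3] = d$cfdeaed
  sorted[4] = dd$cfdeae
  sorted[5] = deaedd$cf
  sorted[6] = eaedd$cfd
  sorted[7] = edd$cfdea
  sorted[8] = fdeaedd$c
sorted[7] = edd$cfdea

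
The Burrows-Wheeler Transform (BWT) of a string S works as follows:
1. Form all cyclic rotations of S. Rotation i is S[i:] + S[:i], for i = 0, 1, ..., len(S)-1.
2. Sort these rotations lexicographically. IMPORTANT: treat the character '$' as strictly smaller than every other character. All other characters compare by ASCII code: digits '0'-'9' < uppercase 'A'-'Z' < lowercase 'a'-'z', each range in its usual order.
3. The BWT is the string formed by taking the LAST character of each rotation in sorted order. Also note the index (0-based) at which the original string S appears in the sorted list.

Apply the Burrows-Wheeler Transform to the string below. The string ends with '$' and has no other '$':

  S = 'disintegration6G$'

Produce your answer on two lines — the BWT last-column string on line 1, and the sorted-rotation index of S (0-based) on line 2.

Answer: Gn6r$testdoiigina
4

Derivation:
All 17 rotations (rotation i = S[i:]+S[:i]):
  rot[0] = disintegration6G$
  rot[1] = isintegration6G$d
  rot[2] = sintegration6G$di
  rot[3] = integration6G$dis
  rot[4] = ntegration6G$disi
  rot[5] = tegration6G$disin
  rot[6] = egration6G$disint
  rot[7] = gration6G$disinte
  rot[8] = ration6G$disinteg
  rot[9] = ation6G$disintegr
  rot[10] = tion6G$disintegra
  rot[11] = ion6G$disintegrat
  rot[12] = on6G$disintegrati
  rot[13] = n6G$disintegratio
  rot[14] = 6G$disintegration
  rot[15] = G$disintegration6
  rot[16] = $disintegration6G
Sorted (with $ < everything):
  sorted[0] = $disintegration6G  (last char: 'G')
  sorted[1] = 6G$disintegration  (last char: 'n')
  sorted[2] = G$disintegration6  (last char: '6')
  sorted[3] = ation6G$disintegr  (last char: 'r')
  sorted[4] = disintegration6G$  (last char: '$')
  sorted[5] = egration6G$disint  (last char: 't')
  sorted[6] = gration6G$disinte  (last char: 'e')
  sorted[7] = integration6G$dis  (last char: 's')
  sorted[8] = ion6G$disintegrat  (last char: 't')
  sorted[9] = isintegration6G$d  (last char: 'd')
  sorted[10] = n6G$disintegratio  (last char: 'o')
  sorted[11] = ntegration6G$disi  (last char: 'i')
  sorted[12] = on6G$disintegrati  (last char: 'i')
  sorted[13] = ration6G$disinteg  (last char: 'g')
  sorted[14] = sintegration6G$di  (last char: 'i')
  sorted[15] = tegration6G$disin  (last char: 'n')
  sorted[16] = tion6G$disintegra  (last char: 'a')
Last column: Gn6r$testdoiigina
Original string S is at sorted index 4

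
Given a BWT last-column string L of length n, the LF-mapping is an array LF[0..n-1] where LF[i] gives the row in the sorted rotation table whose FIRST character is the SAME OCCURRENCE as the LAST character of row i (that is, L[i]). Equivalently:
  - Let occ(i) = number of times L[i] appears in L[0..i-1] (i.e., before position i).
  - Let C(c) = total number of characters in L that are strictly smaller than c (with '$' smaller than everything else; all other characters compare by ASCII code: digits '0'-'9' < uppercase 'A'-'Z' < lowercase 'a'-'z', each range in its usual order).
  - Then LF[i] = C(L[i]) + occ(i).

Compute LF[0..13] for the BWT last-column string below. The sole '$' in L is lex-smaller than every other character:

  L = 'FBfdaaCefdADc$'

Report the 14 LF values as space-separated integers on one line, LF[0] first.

Answer: 5 2 12 9 6 7 3 11 13 10 1 4 8 0

Derivation:
Char counts: '$':1, 'A':1, 'B':1, 'C':1, 'D':1, 'F':1, 'a':2, 'c':1, 'd':2, 'e':1, 'f':2
C (first-col start): C('$')=0, C('A')=1, C('B')=2, C('C')=3, C('D')=4, C('F')=5, C('a')=6, C('c')=8, C('d')=9, C('e')=11, C('f')=12
L[0]='F': occ=0, LF[0]=C('F')+0=5+0=5
L[1]='B': occ=0, LF[1]=C('B')+0=2+0=2
L[2]='f': occ=0, LF[2]=C('f')+0=12+0=12
L[3]='d': occ=0, LF[3]=C('d')+0=9+0=9
L[4]='a': occ=0, LF[4]=C('a')+0=6+0=6
L[5]='a': occ=1, LF[5]=C('a')+1=6+1=7
L[6]='C': occ=0, LF[6]=C('C')+0=3+0=3
L[7]='e': occ=0, LF[7]=C('e')+0=11+0=11
L[8]='f': occ=1, LF[8]=C('f')+1=12+1=13
L[9]='d': occ=1, LF[9]=C('d')+1=9+1=10
L[10]='A': occ=0, LF[10]=C('A')+0=1+0=1
L[11]='D': occ=0, LF[11]=C('D')+0=4+0=4
L[12]='c': occ=0, LF[12]=C('c')+0=8+0=8
L[13]='$': occ=0, LF[13]=C('$')+0=0+0=0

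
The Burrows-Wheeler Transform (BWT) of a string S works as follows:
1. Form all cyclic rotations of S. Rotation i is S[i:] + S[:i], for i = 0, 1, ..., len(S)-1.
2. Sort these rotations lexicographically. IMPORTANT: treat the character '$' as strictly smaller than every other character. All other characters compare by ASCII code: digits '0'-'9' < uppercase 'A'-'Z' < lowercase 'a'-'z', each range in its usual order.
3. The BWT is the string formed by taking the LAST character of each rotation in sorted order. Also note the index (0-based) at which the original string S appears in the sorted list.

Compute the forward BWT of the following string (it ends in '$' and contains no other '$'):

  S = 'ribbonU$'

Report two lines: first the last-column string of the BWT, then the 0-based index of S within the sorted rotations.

Answer: Unibrob$
7

Derivation:
All 8 rotations (rotation i = S[i:]+S[:i]):
  rot[0] = ribbonU$
  rot[1] = ibbonU$r
  rot[2] = bbonU$ri
  rot[3] = bonU$rib
  rot[4] = onU$ribb
  rot[5] = nU$ribbo
  rot[6] = U$ribbon
  rot[7] = $ribbonU
Sorted (with $ < everything):
  sorted[0] = $ribbonU  (last char: 'U')
  sorted[1] = U$ribbon  (last char: 'n')
  sorted[2] = bbonU$ri  (last char: 'i')
  sorted[3] = bonU$rib  (last char: 'b')
  sorted[4] = ibbonU$r  (last char: 'r')
  sorted[5] = nU$ribbo  (last char: 'o')
  sorted[6] = onU$ribb  (last char: 'b')
  sorted[7] = ribbonU$  (last char: '$')
Last column: Unibrob$
Original string S is at sorted index 7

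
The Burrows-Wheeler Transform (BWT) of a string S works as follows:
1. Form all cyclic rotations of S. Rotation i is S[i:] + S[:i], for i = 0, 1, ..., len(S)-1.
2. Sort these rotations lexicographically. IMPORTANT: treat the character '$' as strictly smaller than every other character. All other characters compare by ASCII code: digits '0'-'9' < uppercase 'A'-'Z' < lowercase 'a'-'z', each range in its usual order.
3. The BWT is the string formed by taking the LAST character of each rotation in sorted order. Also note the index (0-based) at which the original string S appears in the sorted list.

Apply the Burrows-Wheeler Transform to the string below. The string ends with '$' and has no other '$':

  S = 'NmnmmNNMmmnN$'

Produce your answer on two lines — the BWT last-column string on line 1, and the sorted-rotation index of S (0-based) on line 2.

All 13 rotations (rotation i = S[i:]+S[:i]):
  rot[0] = NmnmmNNMmmnN$
  rot[1] = mnmmNNMmmnN$N
  rot[2] = nmmNNMmmnN$Nm
  rot[3] = mmNNMmmnN$Nmn
  rot[4] = mNNMmmnN$Nmnm
  rot[5] = NNMmmnN$Nmnmm
  rot[6] = NMmmnN$NmnmmN
  rot[7] = MmmnN$NmnmmNN
  rot[8] = mmnN$NmnmmNNM
  rot[9] = mnN$NmnmmNNMm
  rot[10] = nN$NmnmmNNMmm
  rot[11] = N$NmnmmNNMmmn
  rot[12] = $NmnmmNNMmmnN
Sorted (with $ < everything):
  sorted[0] = $NmnmmNNMmmnN  (last char: 'N')
  sorted[1] = MmmnN$NmnmmNN  (last char: 'N')
  sorted[2] = N$NmnmmNNMmmn  (last char: 'n')
  sorted[3] = NMmmnN$NmnmmN  (last char: 'N')
  sorted[4] = NNMmmnN$Nmnmm  (last char: 'm')
  sorted[5] = NmnmmNNMmmnN$  (last char: '$')
  sorted[6] = mNNMmmnN$Nmnm  (last char: 'm')
  sorted[7] = mmNNMmmnN$Nmn  (last char: 'n')
  sorted[8] = mmnN$NmnmmNNM  (last char: 'M')
  sorted[9] = mnN$NmnmmNNMm  (last char: 'm')
  sorted[10] = mnmmNNMmmnN$N  (last char: 'N')
  sorted[11] = nN$NmnmmNNMmm  (last char: 'm')
  sorted[12] = nmmNNMmmnN$Nm  (last char: 'm')
Last column: NNnNm$mnMmNmm
Original string S is at sorted index 5

Answer: NNnNm$mnMmNmm
5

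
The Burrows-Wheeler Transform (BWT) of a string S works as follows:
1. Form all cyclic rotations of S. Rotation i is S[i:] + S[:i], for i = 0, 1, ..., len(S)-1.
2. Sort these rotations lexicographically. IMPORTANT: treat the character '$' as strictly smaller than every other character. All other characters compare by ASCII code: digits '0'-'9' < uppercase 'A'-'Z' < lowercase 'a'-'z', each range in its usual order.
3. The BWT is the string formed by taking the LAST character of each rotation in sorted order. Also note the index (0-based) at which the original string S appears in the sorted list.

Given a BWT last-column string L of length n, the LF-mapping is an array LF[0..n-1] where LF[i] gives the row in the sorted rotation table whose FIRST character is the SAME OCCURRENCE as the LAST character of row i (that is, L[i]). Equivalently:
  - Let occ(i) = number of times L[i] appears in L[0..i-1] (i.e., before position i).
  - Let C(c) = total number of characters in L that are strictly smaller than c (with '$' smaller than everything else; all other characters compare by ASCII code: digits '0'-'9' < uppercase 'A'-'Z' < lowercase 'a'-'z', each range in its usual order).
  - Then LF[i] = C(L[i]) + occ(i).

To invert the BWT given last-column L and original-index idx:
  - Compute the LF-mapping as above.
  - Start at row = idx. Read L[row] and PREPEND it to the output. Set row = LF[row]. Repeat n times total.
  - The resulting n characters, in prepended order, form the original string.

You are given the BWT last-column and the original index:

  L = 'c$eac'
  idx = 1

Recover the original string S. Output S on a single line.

LF mapping: 2 0 4 1 3
Walk LF starting at row 1, prepending L[row]:
  step 1: row=1, L[1]='$', prepend. Next row=LF[1]=0
  step 2: row=0, L[0]='c', prepend. Next row=LF[0]=2
  step 3: row=2, L[2]='e', prepend. Next row=LF[2]=4
  step 4: row=4, L[4]='c', prepend. Next row=LF[4]=3
  step 5: row=3, L[3]='a', prepend. Next row=LF[3]=1
Reversed output: acec$

Answer: acec$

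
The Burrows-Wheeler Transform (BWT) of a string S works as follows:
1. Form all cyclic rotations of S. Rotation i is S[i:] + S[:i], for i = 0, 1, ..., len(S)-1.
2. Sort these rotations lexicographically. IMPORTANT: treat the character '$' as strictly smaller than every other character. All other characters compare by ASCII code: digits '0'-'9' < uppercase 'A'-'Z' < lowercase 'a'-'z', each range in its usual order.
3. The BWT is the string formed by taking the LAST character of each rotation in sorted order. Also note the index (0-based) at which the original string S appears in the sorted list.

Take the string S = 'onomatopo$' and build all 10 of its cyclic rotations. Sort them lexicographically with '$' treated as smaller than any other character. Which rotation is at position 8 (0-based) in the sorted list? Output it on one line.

All 10 rotations (rotation i = S[i:]+S[:i]):
  rot[0] = onomatopo$
  rot[1] = nomatopo$o
  rot[2] = omatopo$on
  rot[3] = matopo$ono
  rot[4] = atopo$onom
  rot[5] = topo$onoma
  rot[6] = opo$onomat
  rot[7] = po$onomato
  rot[8] = o$onomatop
  rot[9] = $onomatopo
Sorted (with $ < everything):
  sorted[0] = $onomatopo
  sorted[1] = atopo$onom
  sorted[2] = matopo$ono
  sorted[3] = nomatopo$o
  sorted[4] = o$onomatop
  sorted[5] = omatopo$on
  sorted[6] = onomatopo$
  sorted[7] = opo$onomat
  sorted[8] = po$onomato
  sorted[9] = topo$onoma
sorted[8] = po$onomato

Answer: po$onomato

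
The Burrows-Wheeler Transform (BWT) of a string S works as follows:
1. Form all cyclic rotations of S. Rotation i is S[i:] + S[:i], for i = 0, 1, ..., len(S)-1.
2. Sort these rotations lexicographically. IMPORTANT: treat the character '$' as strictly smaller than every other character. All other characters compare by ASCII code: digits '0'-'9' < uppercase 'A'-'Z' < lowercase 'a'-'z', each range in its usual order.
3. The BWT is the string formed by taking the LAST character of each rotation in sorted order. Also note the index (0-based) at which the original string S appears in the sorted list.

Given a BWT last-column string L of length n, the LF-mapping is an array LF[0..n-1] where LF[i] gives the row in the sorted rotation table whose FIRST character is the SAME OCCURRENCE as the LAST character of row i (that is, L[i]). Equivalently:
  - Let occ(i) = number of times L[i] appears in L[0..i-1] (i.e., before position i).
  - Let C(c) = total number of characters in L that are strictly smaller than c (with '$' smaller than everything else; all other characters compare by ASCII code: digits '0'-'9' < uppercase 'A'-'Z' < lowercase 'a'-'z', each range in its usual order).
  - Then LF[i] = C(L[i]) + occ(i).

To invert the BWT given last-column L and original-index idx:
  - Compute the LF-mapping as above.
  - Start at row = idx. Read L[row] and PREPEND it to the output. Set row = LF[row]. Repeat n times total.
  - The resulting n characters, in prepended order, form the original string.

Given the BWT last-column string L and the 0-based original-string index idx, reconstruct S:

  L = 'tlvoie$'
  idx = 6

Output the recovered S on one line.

Answer: violet$

Derivation:
LF mapping: 5 3 6 4 2 1 0
Walk LF starting at row 6, prepending L[row]:
  step 1: row=6, L[6]='$', prepend. Next row=LF[6]=0
  step 2: row=0, L[0]='t', prepend. Next row=LF[0]=5
  step 3: row=5, L[5]='e', prepend. Next row=LF[5]=1
  step 4: row=1, L[1]='l', prepend. Next row=LF[1]=3
  step 5: row=3, L[3]='o', prepend. Next row=LF[3]=4
  step 6: row=4, L[4]='i', prepend. Next row=LF[4]=2
  step 7: row=2, L[2]='v', prepend. Next row=LF[2]=6
Reversed output: violet$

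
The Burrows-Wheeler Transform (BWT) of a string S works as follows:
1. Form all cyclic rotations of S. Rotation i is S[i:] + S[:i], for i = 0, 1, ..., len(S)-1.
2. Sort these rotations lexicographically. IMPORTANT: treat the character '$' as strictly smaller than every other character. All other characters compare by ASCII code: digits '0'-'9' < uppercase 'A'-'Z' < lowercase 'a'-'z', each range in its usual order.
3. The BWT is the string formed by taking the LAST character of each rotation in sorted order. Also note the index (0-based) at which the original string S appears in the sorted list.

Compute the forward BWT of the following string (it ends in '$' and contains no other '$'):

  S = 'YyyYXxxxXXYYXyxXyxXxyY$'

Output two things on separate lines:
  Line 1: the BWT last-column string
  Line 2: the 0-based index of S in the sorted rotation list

All 23 rotations (rotation i = S[i:]+S[:i]):
  rot[0] = YyyYXxxxXXYYXyxXyxXxyY$
  rot[1] = yyYXxxxXXYYXyxXyxXxyY$Y
  rot[2] = yYXxxxXXYYXyxXyxXxyY$Yy
  rot[3] = YXxxxXXYYXyxXyxXxyY$Yyy
  rot[4] = XxxxXXYYXyxXyxXxyY$YyyY
  rot[5] = xxxXXYYXyxXyxXxyY$YyyYX
  rot[6] = xxXXYYXyxXyxXxyY$YyyYXx
  rot[7] = xXXYYXyxXyxXxyY$YyyYXxx
  rot[8] = XXYYXyxXyxXxyY$YyyYXxxx
  rot[9] = XYYXyxXyxXxyY$YyyYXxxxX
  rot[10] = YYXyxXyxXxyY$YyyYXxxxXX
  rot[11] = YXyxXyxXxyY$YyyYXxxxXXY
  rot[12] = XyxXyxXxyY$YyyYXxxxXXYY
  rot[13] = yxXyxXxyY$YyyYXxxxXXYYX
  rot[14] = xXyxXxyY$YyyYXxxxXXYYXy
  rot[15] = XyxXxyY$YyyYXxxxXXYYXyx
  rot[16] = yxXxyY$YyyYXxxxXXYYXyxX
  rot[17] = xXxyY$YyyYXxxxXXYYXyxXy
  rot[18] = XxyY$YyyYXxxxXXYYXyxXyx
  rot[19] = xyY$YyyYXxxxXXYYXyxXyxX
  rot[20] = yY$YyyYXxxxXXYYXyxXyxXx
  rot[21] = Y$YyyYXxxxXXYYXyxXyxXxy
  rot[22] = $YyyYXxxxXXYYXyxXyxXxyY
Sorted (with $ < everything):
  sorted[0] = $YyyYXxxxXXYYXyxXyxXxyY  (last char: 'Y')
  sorted[1] = XXYYXyxXyxXxyY$YyyYXxxx  (last char: 'x')
  sorted[2] = XYYXyxXyxXxyY$YyyYXxxxX  (last char: 'X')
  sorted[3] = XxxxXXYYXyxXyxXxyY$YyyY  (last char: 'Y')
  sorted[4] = XxyY$YyyYXxxxXXYYXyxXyx  (last char: 'x')
  sorted[5] = XyxXxyY$YyyYXxxxXXYYXyx  (last char: 'x')
  sorted[6] = XyxXyxXxyY$YyyYXxxxXXYY  (last char: 'Y')
  sorted[7] = Y$YyyYXxxxXXYYXyxXyxXxy  (last char: 'y')
  sorted[8] = YXxxxXXYYXyxXyxXxyY$Yyy  (last char: 'y')
  sorted[9] = YXyxXyxXxyY$YyyYXxxxXXY  (last char: 'Y')
  sorted[10] = YYXyxXyxXxyY$YyyYXxxxXX  (last char: 'X')
  sorted[11] = YyyYXxxxXXYYXyxXyxXxyY$  (last char: '$')
  sorted[12] = xXXYYXyxXyxXxyY$YyyYXxx  (last char: 'x')
  sorted[13] = xXxyY$YyyYXxxxXXYYXyxXy  (last char: 'y')
  sorted[14] = xXyxXxyY$YyyYXxxxXXYYXy  (last char: 'y')
  sorted[15] = xxXXYYXyxXyxXxyY$YyyYXx  (last char: 'x')
  sorted[16] = xxxXXYYXyxXyxXxyY$YyyYX  (last char: 'X')
  sorted[17] = xyY$YyyYXxxxXXYYXyxXyxX  (last char: 'X')
  sorted[18] = yY$YyyYXxxxXXYYXyxXyxXx  (last char: 'x')
  sorted[19] = yYXxxxXXYYXyxXyxXxyY$Yy  (last char: 'y')
  sorted[20] = yxXxyY$YyyYXxxxXXYYXyxX  (last char: 'X')
  sorted[21] = yxXyxXxyY$YyyYXxxxXXYYX  (last char: 'X')
  sorted[22] = yyYXxxxXXYYXyxXyxXxyY$Y  (last char: 'Y')
Last column: YxXYxxYyyYX$xyyxXXxyXXY
Original string S is at sorted index 11

Answer: YxXYxxYyyYX$xyyxXXxyXXY
11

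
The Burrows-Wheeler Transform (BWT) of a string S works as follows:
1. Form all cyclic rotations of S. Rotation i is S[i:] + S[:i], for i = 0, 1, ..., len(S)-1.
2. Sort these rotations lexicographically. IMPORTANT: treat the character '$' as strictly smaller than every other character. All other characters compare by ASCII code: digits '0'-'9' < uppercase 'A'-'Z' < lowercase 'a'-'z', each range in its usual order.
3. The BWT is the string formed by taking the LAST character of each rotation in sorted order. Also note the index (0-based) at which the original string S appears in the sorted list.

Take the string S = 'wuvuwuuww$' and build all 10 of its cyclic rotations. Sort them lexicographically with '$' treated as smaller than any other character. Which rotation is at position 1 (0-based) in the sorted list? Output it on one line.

Answer: uuww$wuvuw

Derivation:
All 10 rotations (rotation i = S[i:]+S[:i]):
  rot[0] = wuvuwuuww$
  rot[1] = uvuwuuww$w
  rot[2] = vuwuuww$wu
  rot[3] = uwuuww$wuv
  rot[4] = wuuww$wuvu
  rot[5] = uuww$wuvuw
  rot[6] = uww$wuvuwu
  rot[7] = ww$wuvuwuu
  rot[8] = w$wuvuwuuw
  rot[9] = $wuvuwuuww
Sorted (with $ < everything):
  sorted[0] = $wuvuwuuww
  sorted[1] = uuww$wuvuw
  sorted[2] = uvuwuuww$w
  sorted[3] = uwuuww$wuv
  sorted[4] = uww$wuvuwu
  sorted[5] = vuwuuww$wu
  sorted[6] = w$wuvuwuuw
  sorted[7] = wuuww$wuvu
  sorted[8] = wuvuwuuww$
  sorted[9] = ww$wuvuwuu
sorted[1] = uuww$wuvuw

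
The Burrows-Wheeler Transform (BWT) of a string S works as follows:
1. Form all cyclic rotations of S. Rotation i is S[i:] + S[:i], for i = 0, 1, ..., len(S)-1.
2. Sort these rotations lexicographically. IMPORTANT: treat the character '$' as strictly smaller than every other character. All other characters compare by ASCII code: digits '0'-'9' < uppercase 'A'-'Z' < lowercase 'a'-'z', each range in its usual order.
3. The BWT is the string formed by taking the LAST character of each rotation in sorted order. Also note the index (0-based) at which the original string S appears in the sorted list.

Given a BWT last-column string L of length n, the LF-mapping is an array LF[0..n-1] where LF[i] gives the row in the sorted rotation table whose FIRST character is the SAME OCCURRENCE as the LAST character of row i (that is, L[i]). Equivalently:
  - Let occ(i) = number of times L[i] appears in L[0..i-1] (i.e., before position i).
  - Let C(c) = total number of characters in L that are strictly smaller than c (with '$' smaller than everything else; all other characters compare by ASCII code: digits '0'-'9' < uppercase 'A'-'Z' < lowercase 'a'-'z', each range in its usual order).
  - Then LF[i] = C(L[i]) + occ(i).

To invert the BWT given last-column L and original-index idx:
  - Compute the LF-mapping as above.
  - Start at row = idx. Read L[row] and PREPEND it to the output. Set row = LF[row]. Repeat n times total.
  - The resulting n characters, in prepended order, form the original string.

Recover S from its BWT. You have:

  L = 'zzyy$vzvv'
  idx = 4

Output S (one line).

LF mapping: 6 7 4 5 0 1 8 2 3
Walk LF starting at row 4, prepending L[row]:
  step 1: row=4, L[4]='$', prepend. Next row=LF[4]=0
  step 2: row=0, L[0]='z', prepend. Next row=LF[0]=6
  step 3: row=6, L[6]='z', prepend. Next row=LF[6]=8
  step 4: row=8, L[8]='v', prepend. Next row=LF[8]=3
  step 5: row=3, L[3]='y', prepend. Next row=LF[3]=5
  step 6: row=5, L[5]='v', prepend. Next row=LF[5]=1
  step 7: row=1, L[1]='z', prepend. Next row=LF[1]=7
  step 8: row=7, L[7]='v', prepend. Next row=LF[7]=2
  step 9: row=2, L[2]='y', prepend. Next row=LF[2]=4
Reversed output: yvzvyvzz$

Answer: yvzvyvzz$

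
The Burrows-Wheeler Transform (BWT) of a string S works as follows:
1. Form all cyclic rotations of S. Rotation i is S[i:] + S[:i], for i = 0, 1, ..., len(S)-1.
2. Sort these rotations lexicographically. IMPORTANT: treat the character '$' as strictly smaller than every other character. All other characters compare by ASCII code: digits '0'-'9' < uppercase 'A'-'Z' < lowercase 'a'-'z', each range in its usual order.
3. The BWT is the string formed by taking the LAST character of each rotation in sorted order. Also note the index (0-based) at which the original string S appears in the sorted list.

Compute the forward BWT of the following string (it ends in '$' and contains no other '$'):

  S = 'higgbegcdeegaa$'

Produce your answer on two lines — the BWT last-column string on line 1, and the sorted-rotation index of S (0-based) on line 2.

Answer: aagggcdebegei$h
13

Derivation:
All 15 rotations (rotation i = S[i:]+S[:i]):
  rot[0] = higgbegcdeegaa$
  rot[1] = iggbegcdeegaa$h
  rot[2] = ggbegcdeegaa$hi
  rot[3] = gbegcdeegaa$hig
  rot[4] = begcdeegaa$higg
  rot[5] = egcdeegaa$higgb
  rot[6] = gcdeegaa$higgbe
  rot[7] = cdeegaa$higgbeg
  rot[8] = deegaa$higgbegc
  rot[9] = eegaa$higgbegcd
  rot[10] = egaa$higgbegcde
  rot[11] = gaa$higgbegcdee
  rot[12] = aa$higgbegcdeeg
  rot[13] = a$higgbegcdeega
  rot[14] = $higgbegcdeegaa
Sorted (with $ < everything):
  sorted[0] = $higgbegcdeegaa  (last char: 'a')
  sorted[1] = a$higgbegcdeega  (last char: 'a')
  sorted[2] = aa$higgbegcdeeg  (last char: 'g')
  sorted[3] = begcdeegaa$higg  (last char: 'g')
  sorted[4] = cdeegaa$higgbeg  (last char: 'g')
  sorted[5] = deegaa$higgbegc  (last char: 'c')
  sorted[6] = eegaa$higgbegcd  (last char: 'd')
  sorted[7] = egaa$higgbegcde  (last char: 'e')
  sorted[8] = egcdeegaa$higgb  (last char: 'b')
  sorted[9] = gaa$higgbegcdee  (last char: 'e')
  sorted[10] = gbegcdeegaa$hig  (last char: 'g')
  sorted[11] = gcdeegaa$higgbe  (last char: 'e')
  sorted[12] = ggbegcdeegaa$hi  (last char: 'i')
  sorted[13] = higgbegcdeegaa$  (last char: '$')
  sorted[14] = iggbegcdeegaa$h  (last char: 'h')
Last column: aagggcdebegei$h
Original string S is at sorted index 13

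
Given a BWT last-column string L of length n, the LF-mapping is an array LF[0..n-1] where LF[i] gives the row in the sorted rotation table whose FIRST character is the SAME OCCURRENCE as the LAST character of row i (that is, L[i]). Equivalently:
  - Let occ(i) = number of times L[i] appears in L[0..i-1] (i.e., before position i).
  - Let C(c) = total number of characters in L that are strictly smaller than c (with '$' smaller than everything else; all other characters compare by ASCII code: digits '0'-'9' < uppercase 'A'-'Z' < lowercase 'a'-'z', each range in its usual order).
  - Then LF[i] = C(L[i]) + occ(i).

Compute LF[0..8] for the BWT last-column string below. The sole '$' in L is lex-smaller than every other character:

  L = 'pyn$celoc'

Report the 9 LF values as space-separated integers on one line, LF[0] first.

Char counts: '$':1, 'c':2, 'e':1, 'l':1, 'n':1, 'o':1, 'p':1, 'y':1
C (first-col start): C('$')=0, C('c')=1, C('e')=3, C('l')=4, C('n')=5, C('o')=6, C('p')=7, C('y')=8
L[0]='p': occ=0, LF[0]=C('p')+0=7+0=7
L[1]='y': occ=0, LF[1]=C('y')+0=8+0=8
L[2]='n': occ=0, LF[2]=C('n')+0=5+0=5
L[3]='$': occ=0, LF[3]=C('$')+0=0+0=0
L[4]='c': occ=0, LF[4]=C('c')+0=1+0=1
L[5]='e': occ=0, LF[5]=C('e')+0=3+0=3
L[6]='l': occ=0, LF[6]=C('l')+0=4+0=4
L[7]='o': occ=0, LF[7]=C('o')+0=6+0=6
L[8]='c': occ=1, LF[8]=C('c')+1=1+1=2

Answer: 7 8 5 0 1 3 4 6 2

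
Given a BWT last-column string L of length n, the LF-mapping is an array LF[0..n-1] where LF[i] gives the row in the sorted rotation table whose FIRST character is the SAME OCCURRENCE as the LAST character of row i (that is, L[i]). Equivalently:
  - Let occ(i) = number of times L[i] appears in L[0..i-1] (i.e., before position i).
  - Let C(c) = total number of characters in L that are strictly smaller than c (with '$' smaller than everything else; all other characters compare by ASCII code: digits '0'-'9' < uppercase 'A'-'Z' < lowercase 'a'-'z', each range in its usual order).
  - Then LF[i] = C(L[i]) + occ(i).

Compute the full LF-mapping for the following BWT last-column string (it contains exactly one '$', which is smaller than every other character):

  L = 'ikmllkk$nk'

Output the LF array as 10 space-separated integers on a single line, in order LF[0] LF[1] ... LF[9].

Char counts: '$':1, 'i':1, 'k':4, 'l':2, 'm':1, 'n':1
C (first-col start): C('$')=0, C('i')=1, C('k')=2, C('l')=6, C('m')=8, C('n')=9
L[0]='i': occ=0, LF[0]=C('i')+0=1+0=1
L[1]='k': occ=0, LF[1]=C('k')+0=2+0=2
L[2]='m': occ=0, LF[2]=C('m')+0=8+0=8
L[3]='l': occ=0, LF[3]=C('l')+0=6+0=6
L[4]='l': occ=1, LF[4]=C('l')+1=6+1=7
L[5]='k': occ=1, LF[5]=C('k')+1=2+1=3
L[6]='k': occ=2, LF[6]=C('k')+2=2+2=4
L[7]='$': occ=0, LF[7]=C('$')+0=0+0=0
L[8]='n': occ=0, LF[8]=C('n')+0=9+0=9
L[9]='k': occ=3, LF[9]=C('k')+3=2+3=5

Answer: 1 2 8 6 7 3 4 0 9 5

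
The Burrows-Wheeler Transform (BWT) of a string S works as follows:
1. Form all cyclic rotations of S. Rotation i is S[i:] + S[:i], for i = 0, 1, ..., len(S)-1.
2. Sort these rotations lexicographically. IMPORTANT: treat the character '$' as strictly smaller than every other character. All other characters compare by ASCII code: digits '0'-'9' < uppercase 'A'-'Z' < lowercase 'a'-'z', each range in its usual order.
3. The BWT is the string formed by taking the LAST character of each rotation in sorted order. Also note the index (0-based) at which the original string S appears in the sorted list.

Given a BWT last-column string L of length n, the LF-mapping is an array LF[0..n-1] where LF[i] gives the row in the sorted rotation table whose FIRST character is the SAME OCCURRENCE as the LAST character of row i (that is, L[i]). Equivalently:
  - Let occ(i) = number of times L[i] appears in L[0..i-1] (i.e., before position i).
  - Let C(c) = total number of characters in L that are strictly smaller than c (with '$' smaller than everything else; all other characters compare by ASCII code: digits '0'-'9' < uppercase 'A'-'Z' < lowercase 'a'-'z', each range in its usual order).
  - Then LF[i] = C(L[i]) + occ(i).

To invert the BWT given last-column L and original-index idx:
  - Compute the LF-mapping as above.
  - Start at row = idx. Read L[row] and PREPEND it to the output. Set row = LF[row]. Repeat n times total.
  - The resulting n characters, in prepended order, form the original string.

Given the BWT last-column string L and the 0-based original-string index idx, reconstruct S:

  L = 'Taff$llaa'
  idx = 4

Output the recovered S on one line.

LF mapping: 1 2 5 6 0 7 8 3 4
Walk LF starting at row 4, prepending L[row]:
  step 1: row=4, L[4]='$', prepend. Next row=LF[4]=0
  step 2: row=0, L[0]='T', prepend. Next row=LF[0]=1
  step 3: row=1, L[1]='a', prepend. Next row=LF[1]=2
  step 4: row=2, L[2]='f', prepend. Next row=LF[2]=5
  step 5: row=5, L[5]='l', prepend. Next row=LF[5]=7
  step 6: row=7, L[7]='a', prepend. Next row=LF[7]=3
  step 7: row=3, L[3]='f', prepend. Next row=LF[3]=6
  step 8: row=6, L[6]='l', prepend. Next row=LF[6]=8
  step 9: row=8, L[8]='a', prepend. Next row=LF[8]=4
Reversed output: alfalfaT$

Answer: alfalfaT$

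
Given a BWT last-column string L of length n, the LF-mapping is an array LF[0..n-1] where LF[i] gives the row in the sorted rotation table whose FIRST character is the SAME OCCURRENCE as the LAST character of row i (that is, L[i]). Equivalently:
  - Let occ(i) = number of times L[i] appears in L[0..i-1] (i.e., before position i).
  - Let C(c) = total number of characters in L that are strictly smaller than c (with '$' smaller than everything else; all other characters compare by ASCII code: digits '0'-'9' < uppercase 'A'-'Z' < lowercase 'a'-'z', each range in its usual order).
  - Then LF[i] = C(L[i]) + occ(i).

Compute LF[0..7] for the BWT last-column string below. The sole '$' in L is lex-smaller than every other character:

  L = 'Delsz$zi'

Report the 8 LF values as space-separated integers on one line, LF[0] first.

Char counts: '$':1, 'D':1, 'e':1, 'i':1, 'l':1, 's':1, 'z':2
C (first-col start): C('$')=0, C('D')=1, C('e')=2, C('i')=3, C('l')=4, C('s')=5, C('z')=6
L[0]='D': occ=0, LF[0]=C('D')+0=1+0=1
L[1]='e': occ=0, LF[1]=C('e')+0=2+0=2
L[2]='l': occ=0, LF[2]=C('l')+0=4+0=4
L[3]='s': occ=0, LF[3]=C('s')+0=5+0=5
L[4]='z': occ=0, LF[4]=C('z')+0=6+0=6
L[5]='$': occ=0, LF[5]=C('$')+0=0+0=0
L[6]='z': occ=1, LF[6]=C('z')+1=6+1=7
L[7]='i': occ=0, LF[7]=C('i')+0=3+0=3

Answer: 1 2 4 5 6 0 7 3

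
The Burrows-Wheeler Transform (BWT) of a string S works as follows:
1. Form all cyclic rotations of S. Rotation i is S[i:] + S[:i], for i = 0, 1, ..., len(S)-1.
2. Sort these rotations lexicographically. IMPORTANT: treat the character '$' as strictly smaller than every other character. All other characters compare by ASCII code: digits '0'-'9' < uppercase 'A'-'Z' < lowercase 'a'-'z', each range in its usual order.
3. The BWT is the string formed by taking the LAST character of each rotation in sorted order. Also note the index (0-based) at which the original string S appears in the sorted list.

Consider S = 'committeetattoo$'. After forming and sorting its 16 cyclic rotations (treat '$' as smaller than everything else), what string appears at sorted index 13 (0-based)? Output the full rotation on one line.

All 16 rotations (rotation i = S[i:]+S[:i]):
  rot[0] = committeetattoo$
  rot[1] = ommitteetattoo$c
  rot[2] = mmitteetattoo$co
  rot[3] = mitteetattoo$com
  rot[4] = itteetattoo$comm
  rot[5] = tteetattoo$commi
  rot[6] = teetattoo$commit
  rot[7] = eetattoo$committ
  rot[8] = etattoo$committe
  rot[9] = tattoo$committee
  rot[10] = attoo$committeet
  rot[11] = ttoo$committeeta
  rot[12] = too$committeetat
  rot[13] = oo$committeetatt
  rot[14] = o$committeetatto
  rot[15] = $committeetattoo
Sorted (with $ < everything):
  sorted[0] = $committeetattoo
  sorted[1] = attoo$committeet
  sorted[2] = committeetattoo$
  sorted[3] = eetattoo$committ
  sorted[4] = etattoo$committe
  sorted[5] = itteetattoo$comm
  sorted[6] = mitteetattoo$com
  sorted[7] = mmitteetattoo$co
  sorted[8] = o$committeetatto
  sorted[9] = ommitteetattoo$c
  sorted[10] = oo$committeetatt
  sorted[11] = tattoo$committee
  sorted[12] = teetattoo$commit
  sorted[13] = too$committeetat
  sorted[14] = tteetattoo$commi
  sorted[15] = ttoo$committeeta
sorted[13] = too$committeetat

Answer: too$committeetat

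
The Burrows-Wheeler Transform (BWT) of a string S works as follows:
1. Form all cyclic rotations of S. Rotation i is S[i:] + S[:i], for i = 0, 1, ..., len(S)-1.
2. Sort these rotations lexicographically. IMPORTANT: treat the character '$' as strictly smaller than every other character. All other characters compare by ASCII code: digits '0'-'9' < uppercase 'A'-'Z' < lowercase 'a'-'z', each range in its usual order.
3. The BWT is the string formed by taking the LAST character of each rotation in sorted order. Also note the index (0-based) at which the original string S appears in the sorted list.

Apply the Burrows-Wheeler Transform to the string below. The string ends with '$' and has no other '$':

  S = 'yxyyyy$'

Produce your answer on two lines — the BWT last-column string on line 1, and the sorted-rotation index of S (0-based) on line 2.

All 7 rotations (rotation i = S[i:]+S[:i]):
  rot[0] = yxyyyy$
  rot[1] = xyyyy$y
  rot[2] = yyyy$yx
  rot[3] = yyy$yxy
  rot[4] = yy$yxyy
  rot[5] = y$yxyyy
  rot[6] = $yxyyyy
Sorted (with $ < everything):
  sorted[0] = $yxyyyy  (last char: 'y')
  sorted[1] = xyyyy$y  (last char: 'y')
  sorted[2] = y$yxyyy  (last char: 'y')
  sorted[3] = yxyyyy$  (last char: '$')
  sorted[4] = yy$yxyy  (last char: 'y')
  sorted[5] = yyy$yxy  (last char: 'y')
  sorted[6] = yyyy$yx  (last char: 'x')
Last column: yyy$yyx
Original string S is at sorted index 3

Answer: yyy$yyx
3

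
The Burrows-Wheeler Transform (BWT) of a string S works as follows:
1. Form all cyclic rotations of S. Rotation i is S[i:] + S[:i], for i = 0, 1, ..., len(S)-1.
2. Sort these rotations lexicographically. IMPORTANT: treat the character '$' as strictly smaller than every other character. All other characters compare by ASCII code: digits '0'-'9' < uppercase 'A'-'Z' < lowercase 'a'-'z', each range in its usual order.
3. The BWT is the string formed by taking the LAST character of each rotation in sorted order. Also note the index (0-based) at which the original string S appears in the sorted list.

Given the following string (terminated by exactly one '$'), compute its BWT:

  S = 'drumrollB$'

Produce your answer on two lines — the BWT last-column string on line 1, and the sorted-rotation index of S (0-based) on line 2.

All 10 rotations (rotation i = S[i:]+S[:i]):
  rot[0] = drumrollB$
  rot[1] = rumrollB$d
  rot[2] = umrollB$dr
  rot[3] = mrollB$dru
  rot[4] = rollB$drum
  rot[5] = ollB$drumr
  rot[6] = llB$drumro
  rot[7] = lB$drumrol
  rot[8] = B$drumroll
  rot[9] = $drumrollB
Sorted (with $ < everything):
  sorted[0] = $drumrollB  (last char: 'B')
  sorted[1] = B$drumroll  (last char: 'l')
  sorted[2] = drumrollB$  (last char: '$')
  sorted[3] = lB$drumrol  (last char: 'l')
  sorted[4] = llB$drumro  (last char: 'o')
  sorted[5] = mrollB$dru  (last char: 'u')
  sorted[6] = ollB$drumr  (last char: 'r')
  sorted[7] = rollB$drum  (last char: 'm')
  sorted[8] = rumrollB$d  (last char: 'd')
  sorted[9] = umrollB$dr  (last char: 'r')
Last column: Bl$lourmdr
Original string S is at sorted index 2

Answer: Bl$lourmdr
2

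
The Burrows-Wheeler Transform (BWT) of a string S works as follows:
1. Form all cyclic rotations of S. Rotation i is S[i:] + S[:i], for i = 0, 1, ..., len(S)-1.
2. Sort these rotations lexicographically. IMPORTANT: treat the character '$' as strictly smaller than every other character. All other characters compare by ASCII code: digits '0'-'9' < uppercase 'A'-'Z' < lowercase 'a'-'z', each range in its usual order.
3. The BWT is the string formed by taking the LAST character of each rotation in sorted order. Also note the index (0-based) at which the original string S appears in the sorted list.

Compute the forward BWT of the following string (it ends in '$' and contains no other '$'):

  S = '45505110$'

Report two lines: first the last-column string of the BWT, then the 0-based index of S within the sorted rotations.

All 9 rotations (rotation i = S[i:]+S[:i]):
  rot[0] = 45505110$
  rot[1] = 5505110$4
  rot[2] = 505110$45
  rot[3] = 05110$455
  rot[4] = 5110$4550
  rot[5] = 110$45505
  rot[6] = 10$455051
  rot[7] = 0$4550511
  rot[8] = $45505110
Sorted (with $ < everything):
  sorted[0] = $45505110  (last char: '0')
  sorted[1] = 0$4550511  (last char: '1')
  sorted[2] = 05110$455  (last char: '5')
  sorted[3] = 10$455051  (last char: '1')
  sorted[4] = 110$45505  (last char: '5')
  sorted[5] = 45505110$  (last char: '$')
  sorted[6] = 505110$45  (last char: '5')
  sorted[7] = 5110$4550  (last char: '0')
  sorted[8] = 5505110$4  (last char: '4')
Last column: 01515$504
Original string S is at sorted index 5

Answer: 01515$504
5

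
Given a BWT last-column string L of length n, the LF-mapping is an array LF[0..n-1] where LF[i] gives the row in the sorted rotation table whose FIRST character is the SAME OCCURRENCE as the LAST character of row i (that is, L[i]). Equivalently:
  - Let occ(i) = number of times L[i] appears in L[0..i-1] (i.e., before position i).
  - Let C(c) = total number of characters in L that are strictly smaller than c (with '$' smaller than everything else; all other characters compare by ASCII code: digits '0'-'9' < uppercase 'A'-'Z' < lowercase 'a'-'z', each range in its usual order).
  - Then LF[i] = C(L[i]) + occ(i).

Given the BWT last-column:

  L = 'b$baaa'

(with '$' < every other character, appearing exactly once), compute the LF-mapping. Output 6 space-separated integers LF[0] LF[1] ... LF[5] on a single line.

Char counts: '$':1, 'a':3, 'b':2
C (first-col start): C('$')=0, C('a')=1, C('b')=4
L[0]='b': occ=0, LF[0]=C('b')+0=4+0=4
L[1]='$': occ=0, LF[1]=C('$')+0=0+0=0
L[2]='b': occ=1, LF[2]=C('b')+1=4+1=5
L[3]='a': occ=0, LF[3]=C('a')+0=1+0=1
L[4]='a': occ=1, LF[4]=C('a')+1=1+1=2
L[5]='a': occ=2, LF[5]=C('a')+2=1+2=3

Answer: 4 0 5 1 2 3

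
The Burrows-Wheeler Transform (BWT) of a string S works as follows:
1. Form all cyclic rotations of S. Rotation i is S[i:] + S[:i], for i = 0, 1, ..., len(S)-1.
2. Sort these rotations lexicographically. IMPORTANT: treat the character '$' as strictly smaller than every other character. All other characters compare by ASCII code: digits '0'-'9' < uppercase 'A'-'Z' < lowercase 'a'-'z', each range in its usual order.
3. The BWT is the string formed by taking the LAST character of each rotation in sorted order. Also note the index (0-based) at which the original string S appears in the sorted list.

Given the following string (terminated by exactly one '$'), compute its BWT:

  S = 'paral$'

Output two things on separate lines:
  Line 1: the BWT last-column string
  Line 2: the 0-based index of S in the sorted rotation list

Answer: lrpa$a
4

Derivation:
All 6 rotations (rotation i = S[i:]+S[:i]):
  rot[0] = paral$
  rot[1] = aral$p
  rot[2] = ral$pa
  rot[3] = al$par
  rot[4] = l$para
  rot[5] = $paral
Sorted (with $ < everything):
  sorted[0] = $paral  (last char: 'l')
  sorted[1] = al$par  (last char: 'r')
  sorted[2] = aral$p  (last char: 'p')
  sorted[3] = l$para  (last char: 'a')
  sorted[4] = paral$  (last char: '$')
  sorted[5] = ral$pa  (last char: 'a')
Last column: lrpa$a
Original string S is at sorted index 4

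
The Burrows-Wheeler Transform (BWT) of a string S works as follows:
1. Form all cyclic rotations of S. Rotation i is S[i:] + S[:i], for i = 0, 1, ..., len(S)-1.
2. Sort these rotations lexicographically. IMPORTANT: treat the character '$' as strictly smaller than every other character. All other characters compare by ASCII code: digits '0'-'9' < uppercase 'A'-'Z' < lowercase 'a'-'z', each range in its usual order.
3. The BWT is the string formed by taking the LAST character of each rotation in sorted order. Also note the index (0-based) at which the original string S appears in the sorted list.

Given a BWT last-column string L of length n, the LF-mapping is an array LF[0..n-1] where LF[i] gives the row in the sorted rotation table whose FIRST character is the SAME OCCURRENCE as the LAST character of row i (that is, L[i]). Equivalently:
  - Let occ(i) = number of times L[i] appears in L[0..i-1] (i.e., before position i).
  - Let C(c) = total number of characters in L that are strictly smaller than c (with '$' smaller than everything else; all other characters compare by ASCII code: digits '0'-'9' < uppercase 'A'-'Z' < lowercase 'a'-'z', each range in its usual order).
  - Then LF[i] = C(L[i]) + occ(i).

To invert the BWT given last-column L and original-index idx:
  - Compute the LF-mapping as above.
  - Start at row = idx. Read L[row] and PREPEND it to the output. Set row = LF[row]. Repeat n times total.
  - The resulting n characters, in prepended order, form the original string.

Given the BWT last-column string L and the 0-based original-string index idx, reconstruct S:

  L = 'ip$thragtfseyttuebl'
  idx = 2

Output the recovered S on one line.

Answer: butterflyspaghetti$

Derivation:
LF mapping: 8 10 0 13 7 11 1 6 14 5 12 3 18 15 16 17 4 2 9
Walk LF starting at row 2, prepending L[row]:
  step 1: row=2, L[2]='$', prepend. Next row=LF[2]=0
  step 2: row=0, L[0]='i', prepend. Next row=LF[0]=8
  step 3: row=8, L[8]='t', prepend. Next row=LF[8]=14
  step 4: row=14, L[14]='t', prepend. Next row=LF[14]=16
  step 5: row=16, L[16]='e', prepend. Next row=LF[16]=4
  step 6: row=4, L[4]='h', prepend. Next row=LF[4]=7
  step 7: row=7, L[7]='g', prepend. Next row=LF[7]=6
  step 8: row=6, L[6]='a', prepend. Next row=LF[6]=1
  step 9: row=1, L[1]='p', prepend. Next row=LF[1]=10
  step 10: row=10, L[10]='s', prepend. Next row=LF[10]=12
  step 11: row=12, L[12]='y', prepend. Next row=LF[12]=18
  step 12: row=18, L[18]='l', prepend. Next row=LF[18]=9
  step 13: row=9, L[9]='f', prepend. Next row=LF[9]=5
  step 14: row=5, L[5]='r', prepend. Next row=LF[5]=11
  step 15: row=11, L[11]='e', prepend. Next row=LF[11]=3
  step 16: row=3, L[3]='t', prepend. Next row=LF[3]=13
  step 17: row=13, L[13]='t', prepend. Next row=LF[13]=15
  step 18: row=15, L[15]='u', prepend. Next row=LF[15]=17
  step 19: row=17, L[17]='b', prepend. Next row=LF[17]=2
Reversed output: butterflyspaghetti$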